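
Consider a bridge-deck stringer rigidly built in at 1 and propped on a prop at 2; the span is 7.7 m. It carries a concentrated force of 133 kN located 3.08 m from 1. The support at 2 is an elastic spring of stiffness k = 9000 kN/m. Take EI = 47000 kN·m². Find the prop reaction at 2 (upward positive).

R_2 = 26.75 kN

Choose R_2 as the redundant. The primary structure is the cantilever fixed at 1.
Downward deflection at the released point 2 due to the loads:
  point load 133 at a = 3.08: Pa²(3L − a)/(6EI) = 4210/EI
Tip deflection under a unit load at 2: L³/(3EI) = 152.2/EI.
With EI = 47000 kN·m²: δ_0 = 0.089571 m and δ_{22} = 0.003238 m/kN.
Compatibility — the spring shortens by R_2/k under the reaction it provides: δ_0 − R_2·δ_{22} = R_2/k. With 1/k = 0.000111 m/kN, R_2 = δ_0 / (δ_{22} + 1/k) = 0.089571 / (0.003238 + 0.000111) = 26.75 kN.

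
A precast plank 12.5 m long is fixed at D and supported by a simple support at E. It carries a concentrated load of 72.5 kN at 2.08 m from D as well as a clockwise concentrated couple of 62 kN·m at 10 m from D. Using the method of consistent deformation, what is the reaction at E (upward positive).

Release the roller at E. Primary structure: cantilever fixed at D.
Deflection at E on the released cantilever, summing each load's contribution:
  point load 72.5 at a = 2.08: Pa²(3L − a)/(6EI) = 1852/EI
  clockwise couple 62 at a = 10: M₀a(2L − a)/(2EI) = 4650/EI
  δ_0 = 6502/EI
Flexibility coefficient — unit upward force at E: δ_{EE} = L³/(3EI) = 651/EI.
The prop prevents deflection at E: R_E = δ_0/δ_{EE} = 6502/651 = 9.987 kN.

R_E = 9.987 kN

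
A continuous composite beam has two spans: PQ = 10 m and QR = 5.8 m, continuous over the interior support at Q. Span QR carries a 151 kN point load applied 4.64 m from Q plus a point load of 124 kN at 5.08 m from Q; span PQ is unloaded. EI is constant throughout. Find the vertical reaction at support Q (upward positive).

Release continuity at Q by inserting a hinge; the redundant is the internal moment M_Q. The primary structure is two simply-supported spans PQ and QR.
Discontinuity in slope at Q on the released structure — sum the simple-span end rotations:
  span QR: point load 151 at a = 4.64: Pab(L + b)/(6LEI) = 162.5/EI
  span QR: point load 124 at a = 5.08: Pab(L + b)/(6LEI) = 84.97/EI
  relative rotation θ_0 = (0 + 247.5)/EI = 247.5/EI
A unit hogging moment at Q produces rotation L₁/(3EI) + L₂/(3EI) = 5.267/EI.
Compatibility: M_Q·(L₁+L₂)/(3EI) = θ_0, giving M_Q = 47 kN·m (hogging).
Span PQ, ΣM about P with M_Q applied at Q: R_Q^{PQ}·10 = 0 + 47, so R_Q^{PQ} = 4.7 kN and R_P = 0 − 4.7 = -4.7 kN.
Span QR, ΣM about R: R_Q^{QR}·5.8 = 264.4 + 47, so R_Q^{QR} = 53.7 kN and R_R = 275 − 53.7 = 221.3 kN.
R_Q = 4.7 + 53.7 = 58.4 kN.

R_Q = 58.4 kN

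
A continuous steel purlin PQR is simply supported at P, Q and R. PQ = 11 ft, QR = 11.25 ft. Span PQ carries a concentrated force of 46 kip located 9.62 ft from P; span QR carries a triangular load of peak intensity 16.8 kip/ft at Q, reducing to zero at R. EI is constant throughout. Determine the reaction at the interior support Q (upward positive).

Take M_Q as the redundant. Released structure: two simple spans PQ and QR with a hinge at Q.
Rotations at Q on the released spans (each span's end-slope, ×1/EI):
  span PQ: point load 46 at a = 9.62: Pab(L + a)/(6LEI) = 190.8/EI
  span QR: triangular load, peak 16.8: w₀L³/(45EI) = 531.6/EI
  relative rotation θ_0 = (190.8 + 531.6)/EI = 722.4/EI
A unit hogging moment at Q produces rotation L₁/(3EI) + L₂/(3EI) = 7.417/EI.
Slope continuity at Q: θ_0 = M_Q·7.417/EI, so M_Q = 722.4/7.417 = 97.4 kip·ft (hogging).
Span PQ, ΣM about P with M_Q applied at Q: R_Q^{PQ}·11 = 442.5 + 97.4, so R_Q^{PQ} = 49.08 kip and R_P = 46 − 49.08 = -3.083 kip.
Span QR, ΣM about R: R_Q^{QR}·11.25 = 708.8 + 97.4, so R_Q^{QR} = 71.66 kip and R_R = 94.5 − 71.66 = 22.84 kip.
R_Q = 49.08 + 71.66 = 120.7 kip.

R_Q = 120.7 kip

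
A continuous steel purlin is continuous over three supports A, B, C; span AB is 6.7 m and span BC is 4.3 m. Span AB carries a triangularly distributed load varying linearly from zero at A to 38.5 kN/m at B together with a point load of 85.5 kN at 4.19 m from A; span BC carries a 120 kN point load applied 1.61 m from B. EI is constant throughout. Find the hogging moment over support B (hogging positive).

M_B = 175 kN·m

Take M_B as the redundant. Released structure: two simple spans AB and BC with a hinge at B.
End slopes at the hinge B, treating each span as simply supported:
  span AB: triangular load, peak 38.5: w₀L³/(45EI) = 257.3/EI
  span AB: point load 85.5 at a = 4.19: Pab(L + a)/(6LEI) = 243.6/EI
  span BC: point load 120 at a = 1.61: Pab(L + b)/(6LEI) = 140.8/EI
  relative rotation θ_0 = (500.9 + 140.8)/EI = 641.7/EI
A unit hogging moment at B produces rotation L₁/(3EI) + L₂/(3EI) = 3.667/EI.
Slope continuity at B: θ_0 = M_B·3.667/EI, so M_B = 641.7/3.667 = 175 kN·m (hogging).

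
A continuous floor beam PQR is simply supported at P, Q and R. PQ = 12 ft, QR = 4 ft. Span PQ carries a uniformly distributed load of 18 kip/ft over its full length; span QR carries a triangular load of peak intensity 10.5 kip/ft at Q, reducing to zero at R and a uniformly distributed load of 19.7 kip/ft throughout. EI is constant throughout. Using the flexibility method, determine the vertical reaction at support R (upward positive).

Release continuity at Q by inserting a hinge; the redundant is the internal moment M_Q. The primary structure is two simply-supported spans PQ and QR.
End slopes at the hinge Q, treating each span as simply supported:
  span PQ: UDL 18: wL³/(24EI) = 1296/EI
  span QR: triangular load, peak 10.5: w₀L³/(45EI) = 14.93/EI
  span QR: UDL 19.7: wL³/(24EI) = 52.53/EI
  relative rotation θ_0 = (1296 + 67.47)/EI = 1363/EI
A unit hogging moment at Q produces rotation L₁/(3EI) + L₂/(3EI) = 5.333/EI.
Slope continuity at Q: θ_0 = M_Q·5.333/EI, so M_Q = 1363/5.333 = 255.7 kip·ft (hogging).
Span QR, ΣM about R: R_Q^{QR}·4 = 213.6 + 255.7, so R_Q^{QR} = 117.3 kip and R_R = 99.8 − 117.3 = -17.51 kip.

R_R = -17.51 kip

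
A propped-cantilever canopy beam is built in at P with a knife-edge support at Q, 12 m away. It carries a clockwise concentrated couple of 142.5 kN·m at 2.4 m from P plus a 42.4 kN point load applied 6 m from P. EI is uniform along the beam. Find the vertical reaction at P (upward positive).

Take the reaction at Q as the redundant and release it; the primary structure is a cantilever fixed at P.
Deflection at Q on the released cantilever, summing each load's contribution:
  clockwise couple 142.5 at a = 2.4: M₀a(2L − a)/(2EI) = 3694/EI
  point load 42.4 at a = 6: Pa²(3L − a)/(6EI) = 7632/EI
  δ_0 = 11326/EI
Tip deflection under a unit load at Q: L³/(3EI) = 576/EI.
The prop prevents deflection at Q: R_Q = δ_0/δ_{QQ} = 11326/576 = 19.66 kN.
Vertical equilibrium: R_P = ΣP − R_Q = 42.4 − 19.66 = 22.74 kN.

R_P = 22.74 kN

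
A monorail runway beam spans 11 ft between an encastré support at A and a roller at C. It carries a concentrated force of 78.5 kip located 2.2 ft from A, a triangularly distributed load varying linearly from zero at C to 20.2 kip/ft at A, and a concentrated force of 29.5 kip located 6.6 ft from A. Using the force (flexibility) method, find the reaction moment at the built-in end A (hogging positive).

Choose R_C as the redundant. The primary structure is the cantilever fixed at A.
Downward deflection at the released point C due to the loads:
  point load 78.5 at a = 2.2: Pa²(3L − a)/(6EI) = 1950/EI
  triangular load, peak 20.2 at the fixed end: w₀L⁴/(30EI) = 9858/EI
  point load 29.5 at a = 6.6: Pa²(3L − a)/(6EI) = 5654/EI
  δ_0 = 17463/EI
Flexibility coefficient — unit upward force at C: δ_{CC} = L³/(3EI) = 443.7/EI.
Compatibility at C: δ_0 − R_C·δ_{CC} = 0, so R_C = 17463/443.7 = 39.36 kip.
Moment equilibrium about A: M_A = Σ(load moments about A) − R_C·L = 774.8 − 39.36×11 = 341.8 kip·ft.

M_A = 341.8 kip·ft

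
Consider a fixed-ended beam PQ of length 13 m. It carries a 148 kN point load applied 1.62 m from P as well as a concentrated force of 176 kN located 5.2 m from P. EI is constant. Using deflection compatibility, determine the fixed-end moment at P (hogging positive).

Release both end moments; the primary structure is a simply-supported span PQ with redundants M_P and M_Q.
On the primary (simply-supported) span, the end slopes from the loading are:
  at P: point load 148 at a = 1.62: Pab(L + b)/(6LEI) = 852.8/EI
  at Q: point load 148 at a = 1.62: Pab(L + a)/(6LEI) = 511.4/EI
  at P: point load 176 at a = 5.2: Pab(L + b)/(6LEI) = 1904/EI
  at Q: point load 176 at a = 5.2: Pab(L + a)/(6LEI) = 1666/EI
  θ_P0 = 2756/EI,  θ_Q0 = 2177/EI
Flexibility coefficients: a unit moment at one end gives L/(3EI) there and L/(6EI) at the far end, so f₁₁ = f₂₂ = 4.333/EI and f₁₂ = f₂₁ = 2.167/EI.
Compatibility — zero rotation at each built-in end:
  4.333 M_P + 2.167 M_Q = 2756
  2.167 M_P + 4.333 M_Q = 2177
Solving the pair gives M_P = 513.2 kN·m and M_Q = 245.8 kN·m (hogging).

M_P = 513.2 kN·m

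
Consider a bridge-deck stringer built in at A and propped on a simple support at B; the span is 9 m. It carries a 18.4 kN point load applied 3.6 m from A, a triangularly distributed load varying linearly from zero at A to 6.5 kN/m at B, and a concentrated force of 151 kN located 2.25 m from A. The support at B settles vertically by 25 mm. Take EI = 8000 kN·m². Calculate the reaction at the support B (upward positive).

R_B = 32.07 kN

Release the roller at B. Primary structure: cantilever fixed at A.
Deflection at B on the released cantilever, summing each load's contribution:
  point load 18.4 at a = 3.6: Pa²(3L − a)/(6EI) = 930/EI
  triangular load, peak 6.5 at the free end: 11w₀L⁴/(120EI) = 3909/EI
  point load 151 at a = 2.25: Pa²(3L − a)/(6EI) = 3153/EI
  δ_0 = 7993/EI
Tip deflection under a unit load at B: L³/(3EI) = 243/EI.
With EI = 8000 kN·m²: δ_0 = 0.99907 m and δ_{BB} = 0.030375 m/kN.
Compatibility — the beam at B must follow the support down by 0.025 m: δ_0 − R_B·δ_{BB} = 0.025, so R_B = (0.99907 − 0.025)/0.030375 = 32.07 kN.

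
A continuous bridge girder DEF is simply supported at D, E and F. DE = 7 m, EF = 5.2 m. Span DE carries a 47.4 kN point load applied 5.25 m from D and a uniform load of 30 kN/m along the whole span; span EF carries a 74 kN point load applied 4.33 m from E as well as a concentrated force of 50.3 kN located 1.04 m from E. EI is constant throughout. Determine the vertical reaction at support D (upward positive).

Insert a hinge at E; M_E is the redundant, and each span becomes simply supported.
Discontinuity in slope at E on the released structure — sum the simple-span end rotations:
  span DE: point load 47.4 at a = 5.25: Pab(L + a)/(6LEI) = 127/EI
  span DE: UDL 30: wL³/(24EI) = 428.8/EI
  span EF: point load 74 at a = 4.33: Pab(L + b)/(6LEI) = 54.23/EI
  span EF: point load 50.3 at a = 1.04: Pab(L + b)/(6LEI) = 65.29/EI
  relative rotation θ_0 = (555.8 + 119.5)/EI = 675.3/EI
A unit hogging moment at E produces rotation L₁/(3EI) + L₂/(3EI) = 4.067/EI.
Compatibility: M_E·(L₁+L₂)/(3EI) = θ_0, giving M_E = 166.1 kN·m (hogging).
Span DE, ΣM about D with M_E applied at E: R_E^{DE}·7 = 983.9 + 166.1, so R_E^{DE} = 164.3 kN and R_D = 257.4 − 164.3 = 93.13 kN.

R_D = 93.13 kN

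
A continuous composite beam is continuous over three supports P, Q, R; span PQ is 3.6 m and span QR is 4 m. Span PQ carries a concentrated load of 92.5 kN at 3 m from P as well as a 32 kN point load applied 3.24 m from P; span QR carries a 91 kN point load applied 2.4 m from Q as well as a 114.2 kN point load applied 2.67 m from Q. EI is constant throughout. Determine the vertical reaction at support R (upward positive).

R_R = 107.7 kN

Insert a hinge at Q; M_Q is the redundant, and each span becomes simply supported.
Discontinuity in slope at Q on the released structure — sum the simple-span end rotations:
  span PQ: point load 92.5 at a = 3: Pab(L + a)/(6LEI) = 50.88/EI
  span PQ: point load 32 at a = 3.24: Pab(L + a)/(6LEI) = 11.82/EI
  span QR: point load 91 at a = 2.4: Pab(L + b)/(6LEI) = 81.54/EI
  span QR: point load 114.2 at a = 2.67: Pab(L + b)/(6LEI) = 90.06/EI
  relative rotation θ_0 = (62.69 + 171.6)/EI = 234.3/EI
A unit hogging moment at Q produces rotation L₁/(3EI) + L₂/(3EI) = 2.533/EI.
Compatibility: M_Q·(L₁+L₂)/(3EI) = θ_0, giving M_Q = 92.48 kN·m (hogging).
Span QR, ΣM about R: R_Q^{QR}·4 = 297.5 + 92.48, so R_Q^{QR} = 97.49 kN and R_R = 205.2 − 97.49 = 107.7 kN.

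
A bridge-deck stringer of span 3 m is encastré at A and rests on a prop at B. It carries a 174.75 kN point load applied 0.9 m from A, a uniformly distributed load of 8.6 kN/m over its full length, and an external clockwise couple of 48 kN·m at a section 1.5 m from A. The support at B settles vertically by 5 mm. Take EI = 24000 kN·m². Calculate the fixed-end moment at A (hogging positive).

Take the reaction at B as the redundant and release it; the primary structure is a cantilever fixed at A.
Primary-structure tip deflection at B by superposition:
  point load 174.75 at a = 0.9: Pa²(3L − a)/(6EI) = 191.1/EI
  UDL 8.6: wL⁴/(8EI) = 87.08/EI
  clockwise couple 48 at a = 1.5: M₀a(2L − a)/(2EI) = 162/EI
  δ_0 = 440.2/EI
Flexibility coefficient — unit upward force at B: δ_{BB} = L³/(3EI) = 9/EI.
With EI = 24000 kN·m²: δ_0 = 0.01834 m and δ_{BB} = 0.000375 m/kN.
Compatibility — the beam at B must follow the support down by 0.005 m: δ_0 − R_B·δ_{BB} = 0.005, so R_B = (0.01834 − 0.005)/0.000375 = 35.57 kN.
Moment equilibrium about A: M_A = Σ(load moments about A) − R_B·L = 244 − 35.57×3 = 137.3 kN·m.

M_A = 137.3 kN·m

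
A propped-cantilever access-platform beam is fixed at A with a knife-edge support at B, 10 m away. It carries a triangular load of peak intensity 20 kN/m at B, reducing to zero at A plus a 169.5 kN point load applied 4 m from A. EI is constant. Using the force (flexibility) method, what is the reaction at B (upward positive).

Remove the prop at B; the released (primary) structure is a cantilever built in at A.
Downward deflection at the released point B due to the loads:
  triangular load, peak 20 at the free end: 11w₀L⁴/(120EI) = 18333/EI
  point load 169.5 at a = 4: Pa²(3L − a)/(6EI) = 11752/EI
  δ_0 = 30085/EI
Flexibility coefficient — unit upward force at B: δ_{BB} = L³/(3EI) = 333.3/EI.
The prop prevents deflection at B: R_B = δ_0/δ_{BB} = 30085/333.3 = 90.26 kN.

R_B = 90.26 kN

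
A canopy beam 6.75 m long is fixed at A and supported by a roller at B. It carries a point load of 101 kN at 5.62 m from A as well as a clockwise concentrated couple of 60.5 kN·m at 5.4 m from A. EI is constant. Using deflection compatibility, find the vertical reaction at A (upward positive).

Choose R_B as the redundant. The primary structure is the cantilever fixed at A.
Downward deflection at the released point B due to the loads:
  point load 101 at a = 5.62: Pa²(3L − a)/(6EI) = 7778/EI
  clockwise couple 60.5 at a = 5.4: M₀a(2L − a)/(2EI) = 1323/EI
  δ_0 = 9101/EI
Flexibility coefficient — unit upward force at B: δ_{BB} = L³/(3EI) = 102.5/EI.
The prop prevents deflection at B: R_B = δ_0/δ_{BB} = 9101/102.5 = 88.78 kN.
Vertical equilibrium: R_A = ΣP − R_B = 101 − 88.78 = 12.22 kN.

R_A = 12.22 kN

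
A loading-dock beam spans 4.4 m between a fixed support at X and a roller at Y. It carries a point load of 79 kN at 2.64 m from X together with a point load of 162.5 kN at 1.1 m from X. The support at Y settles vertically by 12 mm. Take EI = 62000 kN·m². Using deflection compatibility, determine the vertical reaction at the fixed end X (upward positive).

R_X = 219.6 kN

Take the reaction at Y as the redundant and release it; the primary structure is a cantilever fixed at X.
Primary-structure tip deflection at Y by superposition:
  point load 79 at a = 2.64: Pa²(3L − a)/(6EI) = 969.1/EI
  point load 162.5 at a = 1.1: Pa²(3L − a)/(6EI) = 396.5/EI
  δ_0 = 1366/EI
Flexibility coefficient — unit upward force at Y: δ_{YY} = L³/(3EI) = 28.39/EI.
With EI = 62000 kN·m²: δ_0 = 0.022025 m and δ_{YY} = 0.000458 m/kN.
Compatibility — the beam at Y must follow the support down by 0.012 m: δ_0 − R_Y·δ_{YY} = 0.012, so R_Y = (0.022025 − 0.012)/0.000458 = 21.89 kN.
Vertical equilibrium: R_X = ΣP − R_Y = 241.5 − 21.89 = 219.6 kN.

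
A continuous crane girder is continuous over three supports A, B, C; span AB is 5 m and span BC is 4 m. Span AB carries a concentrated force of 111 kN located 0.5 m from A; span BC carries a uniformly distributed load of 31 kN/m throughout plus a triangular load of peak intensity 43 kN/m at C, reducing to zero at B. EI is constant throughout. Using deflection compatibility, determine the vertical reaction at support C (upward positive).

R_C = 104.2 kN

Release continuity at B by inserting a hinge; the redundant is the internal moment M_B. The primary structure is two simply-supported spans AB and BC.
End slopes at the hinge B, treating each span as simply supported:
  span AB: point load 111 at a = 0.5: Pab(L + a)/(6LEI) = 45.79/EI
  span BC: UDL 31: wL³/(24EI) = 82.67/EI
  span BC: triangular load, peak 43: 7w₀L³/(360EI) = 53.51/EI
  relative rotation θ_0 = (45.79 + 136.2)/EI = 182/EI
A unit hogging moment at B produces rotation L₁/(3EI) + L₂/(3EI) = 3/EI.
Slope continuity at B: θ_0 = M_B·3/EI, so M_B = 182/3 = 60.66 kN·m (hogging).
Span BC, ΣM about C: R_B^{BC}·4 = 362.7 + 60.66, so R_B^{BC} = 105.8 kN and R_C = 210 − 105.8 = 104.2 kN.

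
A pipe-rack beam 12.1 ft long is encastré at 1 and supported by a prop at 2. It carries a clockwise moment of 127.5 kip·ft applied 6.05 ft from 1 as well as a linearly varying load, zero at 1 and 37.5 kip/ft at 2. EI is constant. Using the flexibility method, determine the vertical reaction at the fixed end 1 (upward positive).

Choose R_2 as the redundant. The primary structure is the cantilever fixed at 1.
Deflection at 2 on the released cantilever, summing each load's contribution:
  clockwise couple 127.5 at a = 6.05: M₀a(2L − a)/(2EI) = 7000/EI
  triangular load, peak 37.5 at the free end: 11w₀L⁴/(120EI) = 73686/EI
  δ_0 = 80686/EI
Flexibility coefficient — unit upward force at 2: δ_{22} = L³/(3EI) = 590.5/EI.
The prop prevents deflection at 2: R_2 = δ_0/δ_{22} = 80686/590.5 = 136.6 kip.
Vertical equilibrium: R_1 = ΣP − R_2 = 226.9 − 136.6 = 90.24 kip.

R_1 = 90.24 kip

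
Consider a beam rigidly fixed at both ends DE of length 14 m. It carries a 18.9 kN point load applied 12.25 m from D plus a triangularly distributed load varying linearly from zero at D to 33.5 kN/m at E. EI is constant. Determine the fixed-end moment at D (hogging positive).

M_D = 222.5 kN·m

Release both end moments; the primary structure is a simply-supported span DE with redundants M_D and M_E.
End rotations of the released simple span under the applied load (×1/EI):
  at D: point load 18.9 at a = 12.25: Pab(L + b)/(6LEI) = 75.97/EI
  at E: point load 18.9 at a = 12.25: Pab(L + a)/(6LEI) = 126.6/EI
  at D: triangular load, peak 33.5: 7w₀L³/(360EI) = 1787/EI
  at E: triangular load, peak 33.5: w₀L³/(45EI) = 2043/EI
  θ_D0 = 1863/EI,  θ_E0 = 2169/EI
Flexibility coefficients: a unit moment at one end gives L/(3EI) there and L/(6EI) at the far end, so f₁₁ = f₂₂ = 4.667/EI and f₁₂ = f₂₁ = 2.333/EI.
Compatibility — zero rotation at each built-in end:
  4.667 M_D + 2.333 M_E = 1863
  2.333 M_D + 4.667 M_E = 2169
Solving the pair gives M_D = 222.5 kN·m and M_E = 353.6 kN·m (hogging).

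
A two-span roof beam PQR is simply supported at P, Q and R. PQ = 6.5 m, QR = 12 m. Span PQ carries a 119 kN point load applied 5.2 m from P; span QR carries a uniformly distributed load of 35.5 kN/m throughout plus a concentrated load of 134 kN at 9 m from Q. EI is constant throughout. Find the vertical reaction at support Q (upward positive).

Release continuity at Q by inserting a hinge; the redundant is the internal moment M_Q. The primary structure is two simply-supported spans PQ and QR.
Rotations at Q on the released spans (each span's end-slope, ×1/EI):
  span PQ: point load 119 at a = 5.2: Pab(L + a)/(6LEI) = 241.3/EI
  span QR: UDL 35.5: wL³/(24EI) = 2556/EI
  span QR: point load 134 at a = 9: Pab(L + b)/(6LEI) = 753.8/EI
  relative rotation θ_0 = (241.3 + 3310)/EI = 3551/EI
A unit hogging moment at Q produces rotation L₁/(3EI) + L₂/(3EI) = 6.167/EI.
Compatibility: M_Q·(L₁+L₂)/(3EI) = θ_0, giving M_Q = 575.9 kN·m (hogging).
Span PQ, ΣM about P with M_Q applied at Q: R_Q^{PQ}·6.5 = 618.8 + 575.9, so R_Q^{PQ} = 183.8 kN and R_P = 119 − 183.8 = -64.79 kN.
Span QR, ΣM about R: R_Q^{QR}·12 = 2958 + 575.9, so R_Q^{QR} = 294.5 kN and R_R = 560 − 294.5 = 265.5 kN.
R_Q = 183.8 + 294.5 = 478.3 kN.

R_Q = 478.3 kN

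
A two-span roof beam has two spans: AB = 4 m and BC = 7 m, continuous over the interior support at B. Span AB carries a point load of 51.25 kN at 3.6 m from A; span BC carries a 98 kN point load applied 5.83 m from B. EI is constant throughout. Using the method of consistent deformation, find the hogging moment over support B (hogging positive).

Insert a hinge at B; M_B is the redundant, and each span becomes simply supported.
Discontinuity in slope at B on the released structure — sum the simple-span end rotations:
  span AB: point load 51.25 at a = 3.6: Pab(L + a)/(6LEI) = 23.37/EI
  span BC: point load 98 at a = 5.83: Pab(L + b)/(6LEI) = 130/EI
  relative rotation θ_0 = (23.37 + 130)/EI = 153.4/EI
A unit hogging moment at B produces rotation L₁/(3EI) + L₂/(3EI) = 3.667/EI.
Slope continuity at B: θ_0 = M_B·3.667/EI, so M_B = 153.4/3.667 = 41.84 kN·m (hogging).

M_B = 41.84 kN·m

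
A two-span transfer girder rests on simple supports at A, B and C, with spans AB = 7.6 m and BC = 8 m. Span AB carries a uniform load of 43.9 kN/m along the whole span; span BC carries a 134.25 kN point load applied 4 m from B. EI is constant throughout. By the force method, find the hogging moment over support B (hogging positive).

Release continuity at B by inserting a hinge; the redundant is the internal moment M_B. The primary structure is two simply-supported spans AB and BC.
End slopes at the hinge B, treating each span as simply supported:
  span AB: UDL 43.9: wL³/(24EI) = 803/EI
  span BC: point load 134.25 at a = 4: Pab(L + b)/(6LEI) = 537/EI
  relative rotation θ_0 = (803 + 537)/EI = 1340/EI
A unit hogging moment at B produces rotation L₁/(3EI) + L₂/(3EI) = 5.2/EI.
Compatibility: M_B·(L₁+L₂)/(3EI) = θ_0, giving M_B = 257.7 kN·m (hogging).

M_B = 257.7 kN·m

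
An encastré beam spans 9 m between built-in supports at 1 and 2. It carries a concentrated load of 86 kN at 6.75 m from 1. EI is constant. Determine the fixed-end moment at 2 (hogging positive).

M_2 = 108.8 kN·m

Take the two fixed-end moments M_1, M_2 as redundants; the released structure is the simple span 12.
On the primary (simply-supported) span, the end slopes from the loading are:
  at 1: point load 86 at a = 6.75: Pab(L + b)/(6LEI) = 272.1/EI
  at 2: point load 86 at a = 6.75: Pab(L + a)/(6LEI) = 381/EI
  θ_10 = 272.1/EI,  θ_20 = 381/EI
Flexibility coefficients: a unit moment at one end gives L/(3EI) there and L/(6EI) at the far end, so f₁₁ = f₂₂ = 3/EI and f₁₂ = f₂₁ = 1.5/EI.
Compatibility — zero rotation at each built-in end:
  3 M_1 + 1.5 M_2 = 272.1
  1.5 M_1 + 3 M_2 = 381
Solving the pair gives M_1 = 36.28 kN·m and M_2 = 108.8 kN·m (hogging).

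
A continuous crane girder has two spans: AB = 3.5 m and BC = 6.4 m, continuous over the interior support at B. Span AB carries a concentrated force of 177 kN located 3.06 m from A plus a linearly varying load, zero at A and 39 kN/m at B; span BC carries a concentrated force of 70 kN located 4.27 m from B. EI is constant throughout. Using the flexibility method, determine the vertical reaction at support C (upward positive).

Take M_B as the redundant. Released structure: two simple spans AB and BC with a hinge at B.
Discontinuity in slope at B on the released structure — sum the simple-span end rotations:
  span AB: point load 177 at a = 3.06: Pab(L + a)/(6LEI) = 74.44/EI
  span AB: triangular load, peak 39: w₀L³/(45EI) = 37.16/EI
  span BC: point load 70 at a = 4.27: Pab(L + b)/(6LEI) = 141.4/EI
  relative rotation θ_0 = (111.6 + 141.4)/EI = 253/EI
A unit hogging moment at B produces rotation L₁/(3EI) + L₂/(3EI) = 3.3/EI.
Compatibility: M_B·(L₁+L₂)/(3EI) = θ_0, giving M_B = 76.67 kN·m (hogging).
Span BC, ΣM about C: R_B^{BC}·6.4 = 149.1 + 76.67, so R_B^{BC} = 35.28 kN and R_C = 70 − 35.28 = 34.72 kN.

R_C = 34.72 kN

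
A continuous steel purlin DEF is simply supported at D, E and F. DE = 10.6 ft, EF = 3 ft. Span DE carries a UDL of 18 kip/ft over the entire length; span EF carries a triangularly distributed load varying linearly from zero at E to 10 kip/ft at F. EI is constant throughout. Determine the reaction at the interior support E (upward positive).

R_E = 185.2 kip

Insert a hinge at E; M_E is the redundant, and each span becomes simply supported.
Discontinuity in slope at E on the released structure — sum the simple-span end rotations:
  span DE: UDL 18: wL³/(24EI) = 893.3/EI
  span EF: triangular load, peak 10: 7w₀L³/(360EI) = 5.25/EI
  relative rotation θ_0 = (893.3 + 5.25)/EI = 898.5/EI
A unit hogging moment at E produces rotation L₁/(3EI) + L₂/(3EI) = 4.533/EI.
Slope continuity at E: θ_0 = M_E·4.533/EI, so M_E = 898.5/4.533 = 198.2 kip·ft (hogging).
Span DE, ΣM about D with M_E applied at E: R_E^{DE}·10.6 = 1011 + 198.2, so R_E^{DE} = 114.1 kip and R_D = 190.8 − 114.1 = 76.7 kip.
Span EF, ΣM about F: R_E^{EF}·3 = 15 + 198.2, so R_E^{EF} = 71.07 kip and R_F = 15 − 71.07 = -56.07 kip.
R_E = 114.1 + 71.07 = 185.2 kip.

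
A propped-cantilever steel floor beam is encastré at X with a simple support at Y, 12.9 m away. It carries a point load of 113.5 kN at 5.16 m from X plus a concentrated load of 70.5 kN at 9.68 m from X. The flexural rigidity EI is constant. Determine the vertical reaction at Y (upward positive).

R_Y = 68.26 kN

Take the reaction at Y as the redundant and release it; the primary structure is a cantilever fixed at X.
Deflection at Y on the released cantilever, summing each load's contribution:
  point load 113.5 at a = 5.16: Pa²(3L − a)/(6EI) = 16893/EI
  point load 70.5 at a = 9.68: Pa²(3L − a)/(6EI) = 31951/EI
  δ_0 = 48844/EI
Tip deflection under a unit load at Y: L³/(3EI) = 715.6/EI.
The prop prevents deflection at Y: R_Y = δ_0/δ_{YY} = 48844/715.6 = 68.26 kN.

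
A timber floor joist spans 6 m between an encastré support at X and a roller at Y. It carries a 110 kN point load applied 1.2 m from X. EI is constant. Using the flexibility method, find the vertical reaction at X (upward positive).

R_X = 103.8 kN

Release the roller at Y. Primary structure: cantilever fixed at X.
Downward deflection at the released point Y due to the loads:
  point load 110 at a = 1.2: Pa²(3L − a)/(6EI) = 443.5/EI
Tip deflection under a unit load at Y: L³/(3EI) = 72/EI.
Compatibility at Y: δ_0 − R_Y·δ_{YY} = 0, so R_Y = 443.5/72 = 6.16 kN.
Vertical equilibrium: R_X = ΣP − R_Y = 110 − 6.16 = 103.8 kN.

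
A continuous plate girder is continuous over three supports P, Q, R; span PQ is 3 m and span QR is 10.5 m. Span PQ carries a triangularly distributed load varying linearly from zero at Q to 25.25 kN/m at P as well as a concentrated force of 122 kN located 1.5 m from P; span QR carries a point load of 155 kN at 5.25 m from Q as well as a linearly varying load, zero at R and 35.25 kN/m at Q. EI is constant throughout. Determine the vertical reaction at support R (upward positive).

Release continuity at Q by inserting a hinge; the redundant is the internal moment M_Q. The primary structure is two simply-supported spans PQ and QR.
End slopes at the hinge Q, treating each span as simply supported:
  span PQ: triangular load, peak 25.25: 7w₀L³/(360EI) = 13.26/EI
  span PQ: point load 122 at a = 1.5: Pab(L + a)/(6LEI) = 68.62/EI
  span QR: point load 155 at a = 5.25: Pab(L + b)/(6LEI) = 1068/EI
  span QR: triangular load, peak 35.25: w₀L³/(45EI) = 906.8/EI
  relative rotation θ_0 = (81.88 + 1975)/EI = 2057/EI
A unit hogging moment at Q produces rotation L₁/(3EI) + L₂/(3EI) = 4.5/EI.
Compatibility: M_Q·(L₁+L₂)/(3EI) = θ_0, giving M_Q = 457.1 kN·m (hogging).
Span QR, ΣM about R: R_Q^{QR}·10.5 = 2109 + 457.1, so R_Q^{QR} = 244.4 kN and R_R = 340.1 − 244.4 = 95.66 kN.

R_R = 95.66 kN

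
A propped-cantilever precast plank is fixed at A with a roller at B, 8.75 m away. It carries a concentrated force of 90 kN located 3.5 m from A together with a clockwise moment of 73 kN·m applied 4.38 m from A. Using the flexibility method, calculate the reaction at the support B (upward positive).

Release the roller at B. Primary structure: cantilever fixed at A.
Primary-structure tip deflection at B by superposition:
  point load 90 at a = 3.5: Pa²(3L − a)/(6EI) = 4180/EI
  clockwise couple 73 at a = 4.38: M₀a(2L − a)/(2EI) = 2097/EI
  δ_0 = 6278/EI
Flexibility coefficient — unit upward force at B: δ_{BB} = L³/(3EI) = 223.3/EI.
Compatibility at B: δ_0 − R_B·δ_{BB} = 0, so R_B = 6278/223.3 = 28.11 kN.

R_B = 28.11 kN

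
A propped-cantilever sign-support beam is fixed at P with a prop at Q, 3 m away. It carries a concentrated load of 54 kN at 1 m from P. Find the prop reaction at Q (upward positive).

Take the reaction at Q as the redundant and release it; the primary structure is a cantilever fixed at P.
Primary-structure tip deflection at Q by superposition:
  point load 54 at a = 1: Pa²(3L − a)/(6EI) = 72/EI
Flexibility coefficient — unit upward force at Q: δ_{QQ} = L³/(3EI) = 9/EI.
The prop prevents deflection at Q: R_Q = δ_0/δ_{QQ} = 72/9 = 8 kN.

R_Q = 8 kN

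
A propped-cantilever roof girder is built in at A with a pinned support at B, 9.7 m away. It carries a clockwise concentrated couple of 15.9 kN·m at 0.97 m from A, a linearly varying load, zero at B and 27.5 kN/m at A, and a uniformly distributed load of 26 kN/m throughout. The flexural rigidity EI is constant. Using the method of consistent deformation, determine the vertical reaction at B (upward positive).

Remove the prop at B; the released (primary) structure is a cantilever built in at A.
Free-end deflection of the primary structure under the applied loading (downward +):
  clockwise couple 15.9 at a = 0.97: M₀a(2L − a)/(2EI) = 142.1/EI
  triangular load, peak 27.5 at the fixed end: w₀L⁴/(30EI) = 8115/EI
  UDL 26: wL⁴/(8EI) = 28772/EI
  δ_0 = 37029/EI
Flexibility coefficient — unit upward force at B: δ_{BB} = L³/(3EI) = 304.2/EI.
Compatibility at B: δ_0 − R_B·δ_{BB} = 0, so R_B = 37029/304.2 = 121.7 kN.

R_B = 121.7 kN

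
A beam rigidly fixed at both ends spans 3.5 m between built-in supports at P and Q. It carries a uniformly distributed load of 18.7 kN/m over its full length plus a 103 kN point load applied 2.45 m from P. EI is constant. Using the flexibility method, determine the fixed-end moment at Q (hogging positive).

Take the two fixed-end moments M_P, M_Q as redundants; the released structure is the simple span PQ.
Simple-span end rotations at P and Q under the given loads:
  at P: UDL 18.7: wL³/(24EI) = 33.41/EI
  at Q: UDL 18.7: wL³/(24EI) = 33.41/EI
  at P: point load 103 at a = 2.45: Pab(L + b)/(6LEI) = 57.41/EI
  at Q: point load 103 at a = 2.45: Pab(L + a)/(6LEI) = 75.07/EI
  θ_P0 = 90.82/EI,  θ_Q0 = 108.5/EI
Flexibility coefficients: a unit moment at one end gives L/(3EI) there and L/(6EI) at the far end, so f₁₁ = f₂₂ = 1.167/EI and f₁₂ = f₂₁ = 0.5833/EI.
Compatibility — zero rotation at each built-in end:
  1.167 M_P + 0.5833 M_Q = 90.82
  0.5833 M_P + 1.167 M_Q = 108.5
Solving the pair gives M_P = 41.8 kN·m and M_Q = 72.08 kN·m (hogging).

M_Q = 72.08 kN·m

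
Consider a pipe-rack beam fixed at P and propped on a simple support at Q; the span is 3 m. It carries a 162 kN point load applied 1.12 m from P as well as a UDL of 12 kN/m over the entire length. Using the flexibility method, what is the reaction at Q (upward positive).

R_Q = 43.15 kN

Release the roller at Q. Primary structure: cantilever fixed at P.
Deflection at Q on the released cantilever, summing each load's contribution:
  point load 162 at a = 1.12: Pa²(3L − a)/(6EI) = 266.9/EI
  UDL 12: wL⁴/(8EI) = 121.5/EI
  δ_0 = 388.4/EI
Flexibility coefficient — unit upward force at Q: δ_{QQ} = L³/(3EI) = 9/EI.
The prop prevents deflection at Q: R_Q = δ_0/δ_{QQ} = 388.4/9 = 43.15 kN.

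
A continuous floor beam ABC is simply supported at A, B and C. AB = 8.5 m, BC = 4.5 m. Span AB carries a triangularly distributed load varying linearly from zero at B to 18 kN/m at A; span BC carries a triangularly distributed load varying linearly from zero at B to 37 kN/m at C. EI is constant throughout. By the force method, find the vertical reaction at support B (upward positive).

R_B = 75.25 kN

Insert a hinge at B; M_B is the redundant, and each span becomes simply supported.
Rotations at B on the released spans (each span's end-slope, ×1/EI):
  span AB: triangular load, peak 18: 7w₀L³/(360EI) = 214.9/EI
  span BC: triangular load, peak 37: 7w₀L³/(360EI) = 65.56/EI
  relative rotation θ_0 = (214.9 + 65.56)/EI = 280.5/EI
A unit hogging moment at B produces rotation L₁/(3EI) + L₂/(3EI) = 4.333/EI.
Slope continuity at B: θ_0 = M_B·4.333/EI, so M_B = 280.5/4.333 = 64.73 kN·m (hogging).
Span AB, ΣM about A with M_B applied at B: R_B^{AB}·8.5 = 216.8 + 64.73, so R_B^{AB} = 33.12 kN and R_A = 76.5 − 33.12 = 43.38 kN.
Span BC, ΣM about C: R_B^{BC}·4.5 = 124.9 + 64.73, so R_B^{BC} = 42.13 kN and R_C = 83.25 − 42.13 = 41.12 kN.
R_B = 33.12 + 42.13 = 75.25 kN.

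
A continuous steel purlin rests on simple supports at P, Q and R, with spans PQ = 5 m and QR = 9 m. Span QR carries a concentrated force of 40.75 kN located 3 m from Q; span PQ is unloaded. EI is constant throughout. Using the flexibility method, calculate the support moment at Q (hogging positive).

M_Q = 43.66 kN·m

Take M_Q as the redundant. Released structure: two simple spans PQ and QR with a hinge at Q.
Rotations at Q on the released spans (each span's end-slope, ×1/EI):
  span QR: point load 40.75 at a = 3: Pab(L + b)/(6LEI) = 203.8/EI
  relative rotation θ_0 = (0 + 203.8)/EI = 203.8/EI
A unit hogging moment at Q produces rotation L₁/(3EI) + L₂/(3EI) = 4.667/EI.
Slope continuity at Q: θ_0 = M_Q·4.667/EI, so M_Q = 203.8/4.667 = 43.66 kN·m (hogging).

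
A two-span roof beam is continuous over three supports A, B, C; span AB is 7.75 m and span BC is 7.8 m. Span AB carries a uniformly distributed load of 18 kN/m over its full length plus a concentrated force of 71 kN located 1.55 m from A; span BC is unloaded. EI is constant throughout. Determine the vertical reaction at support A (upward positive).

Release continuity at B by inserting a hinge; the redundant is the internal moment M_B. The primary structure is two simply-supported spans AB and BC.
Discontinuity in slope at B on the released structure — sum the simple-span end rotations:
  span AB: UDL 18: wL³/(24EI) = 349.1/EI
  span AB: point load 71 at a = 1.55: Pab(L + a)/(6LEI) = 136.5/EI
  relative rotation θ_0 = (485.6 + 0)/EI = 485.6/EI
A unit hogging moment at B produces rotation L₁/(3EI) + L₂/(3EI) = 5.183/EI.
Compatibility: M_B·(L₁+L₂)/(3EI) = θ_0, giving M_B = 93.68 kN·m (hogging).
Span AB, ΣM about A with M_B applied at B: R_B^{AB}·7.75 = 650.6 + 93.68, so R_B^{AB} = 96.04 kN and R_A = 210.5 − 96.04 = 114.5 kN.

R_A = 114.5 kN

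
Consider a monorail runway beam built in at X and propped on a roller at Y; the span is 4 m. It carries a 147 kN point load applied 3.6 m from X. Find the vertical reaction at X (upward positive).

R_X = 21.98 kN

Take the reaction at Y as the redundant and release it; the primary structure is a cantilever fixed at X.
Primary-structure tip deflection at Y by superposition:
  point load 147 at a = 3.6: Pa²(3L − a)/(6EI) = 2667/EI
Flexibility coefficient — unit upward force at Y: δ_{YY} = L³/(3EI) = 21.33/EI.
Compatibility at Y: δ_0 − R_Y·δ_{YY} = 0, so R_Y = 2667/21.33 = 125 kN.
Vertical equilibrium: R_X = ΣP − R_Y = 147 − 125 = 21.98 kN.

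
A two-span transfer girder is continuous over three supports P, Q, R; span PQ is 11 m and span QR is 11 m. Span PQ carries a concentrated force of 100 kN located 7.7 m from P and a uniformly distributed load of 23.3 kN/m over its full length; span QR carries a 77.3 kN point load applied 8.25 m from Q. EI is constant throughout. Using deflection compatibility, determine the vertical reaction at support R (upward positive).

Release continuity at Q by inserting a hinge; the redundant is the internal moment M_Q. The primary structure is two simply-supported spans PQ and QR.
Rotations at Q on the released spans (each span's end-slope, ×1/EI):
  span PQ: point load 100 at a = 7.7: Pab(L + a)/(6LEI) = 720/EI
  span PQ: UDL 23.3: wL³/(24EI) = 1292/EI
  span QR: point load 77.3 at a = 8.25: Pab(L + b)/(6LEI) = 365.4/EI
  relative rotation θ_0 = (2012 + 365.4)/EI = 2377/EI
A unit hogging moment at Q produces rotation L₁/(3EI) + L₂/(3EI) = 7.333/EI.
Compatibility: M_Q·(L₁+L₂)/(3EI) = θ_0, giving M_Q = 324.2 kN·m (hogging).
Span QR, ΣM about R: R_Q^{QR}·11 = 212.6 + 324.2, so R_Q^{QR} = 48.8 kN and R_R = 77.3 − 48.8 = 28.5 kN.

R_R = 28.5 kN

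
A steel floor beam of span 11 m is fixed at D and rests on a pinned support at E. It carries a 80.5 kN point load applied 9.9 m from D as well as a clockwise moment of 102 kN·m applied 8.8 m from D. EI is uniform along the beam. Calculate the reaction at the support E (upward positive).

R_E = 81.82 kN

Remove the prop at E; the released (primary) structure is a cantilever built in at D.
Deflection at E on the released cantilever, summing each load's contribution:
  point load 80.5 at a = 9.9: Pa²(3L − a)/(6EI) = 30376/EI
  clockwise couple 102 at a = 8.8: M₀a(2L − a)/(2EI) = 5924/EI
  δ_0 = 36300/EI
Tip deflection under a unit load at E: L³/(3EI) = 443.7/EI.
Compatibility at E: δ_0 − R_E·δ_{EE} = 0, so R_E = 36300/443.7 = 81.82 kN.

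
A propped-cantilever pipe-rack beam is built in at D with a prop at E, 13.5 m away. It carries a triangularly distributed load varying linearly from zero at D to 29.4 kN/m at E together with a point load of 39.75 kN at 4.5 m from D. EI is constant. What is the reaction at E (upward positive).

Remove the prop at E; the released (primary) structure is a cantilever built in at D.
Free-end deflection of the primary structure under the applied loading (downward +):
  triangular load, peak 29.4 at the free end: 11w₀L⁴/(120EI) = 89515/EI
  point load 39.75 at a = 4.5: Pa²(3L − a)/(6EI) = 4830/EI
  δ_0 = 94344/EI
Flexibility coefficient — unit upward force at E: δ_{EE} = L³/(3EI) = 820.1/EI.
Compatibility at E: δ_0 − R_E·δ_{EE} = 0, so R_E = 94344/820.1 = 115 kN.

R_E = 115 kN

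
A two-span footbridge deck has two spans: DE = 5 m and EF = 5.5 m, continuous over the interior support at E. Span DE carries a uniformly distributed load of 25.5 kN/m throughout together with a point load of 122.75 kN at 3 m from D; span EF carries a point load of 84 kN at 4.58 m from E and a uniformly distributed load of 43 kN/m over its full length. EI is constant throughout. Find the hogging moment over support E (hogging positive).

Take M_E as the redundant. Released structure: two simple spans DE and EF with a hinge at E.
Rotations at E on the released spans (each span's end-slope, ×1/EI):
  span DE: UDL 25.5: wL³/(24EI) = 132.8/EI
  span DE: point load 122.75 at a = 3: Pab(L + a)/(6LEI) = 196.4/EI
  span EF: point load 84 at a = 4.58: Pab(L + b)/(6LEI) = 68.86/EI
  span EF: UDL 43: wL³/(24EI) = 298.1/EI
  relative rotation θ_0 = (329.2 + 366.9)/EI = 696.2/EI
A unit hogging moment at E produces rotation L₁/(3EI) + L₂/(3EI) = 3.5/EI.
Slope continuity at E: θ_0 = M_E·3.5/EI, so M_E = 696.2/3.5 = 198.9 kN·m (hogging).

M_E = 198.9 kN·m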